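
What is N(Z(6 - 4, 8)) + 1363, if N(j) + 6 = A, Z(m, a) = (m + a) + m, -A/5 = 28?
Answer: 1217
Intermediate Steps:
A = -140 (A = -5*28 = -140)
Z(m, a) = a + 2*m (Z(m, a) = (a + m) + m = a + 2*m)
N(j) = -146 (N(j) = -6 - 140 = -146)
N(Z(6 - 4, 8)) + 1363 = -146 + 1363 = 1217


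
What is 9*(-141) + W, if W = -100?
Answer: -1369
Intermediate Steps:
9*(-141) + W = 9*(-141) - 100 = -1269 - 100 = -1369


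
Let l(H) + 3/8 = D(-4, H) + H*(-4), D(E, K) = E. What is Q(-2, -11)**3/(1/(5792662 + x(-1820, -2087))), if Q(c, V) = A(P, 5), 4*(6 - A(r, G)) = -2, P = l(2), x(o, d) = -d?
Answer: 12731063553/8 ≈ 1.5914e+9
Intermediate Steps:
l(H) = -35/8 - 4*H (l(H) = -3/8 + (-4 + H*(-4)) = -3/8 + (-4 - 4*H) = -35/8 - 4*H)
P = -99/8 (P = -35/8 - 4*2 = -35/8 - 8 = -99/8 ≈ -12.375)
A(r, G) = 13/2 (A(r, G) = 6 - 1/4*(-2) = 6 + 1/2 = 13/2)
Q(c, V) = 13/2
Q(-2, -11)**3/(1/(5792662 + x(-1820, -2087))) = (13/2)**3/(1/(5792662 - 1*(-2087))) = 2197/(8*(1/(5792662 + 2087))) = 2197/(8*(1/5794749)) = (2197/8)*5794749 = 12731063553/8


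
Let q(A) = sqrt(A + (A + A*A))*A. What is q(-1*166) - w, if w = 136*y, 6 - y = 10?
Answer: 544 - 332*sqrt(6806) ≈ -26846.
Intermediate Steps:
y = -4 (y = 6 - 1*10 = 6 - 10 = -4)
q(A) = A*sqrt(A**2 + 2*A) (q(A) = sqrt(A + (A + A**2))*A = sqrt(A**2 + 2*A)*A = A*sqrt(A**2 + 2*A))
w = -544 (w = 136*(-4) = -544)
q(-1*166) - w = (-1*166)*sqrt((-1*166)*(2 - 1*166)) - 1*(-544) = -166*2*sqrt(6806) + 544 = -332*sqrt(6806) + 544 = 544 - 332*sqrt(6806)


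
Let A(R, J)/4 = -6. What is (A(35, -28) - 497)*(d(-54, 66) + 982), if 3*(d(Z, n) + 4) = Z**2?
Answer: -1015950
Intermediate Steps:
A(R, J) = -24 (A(R, J) = 4*(-6) = -24)
d(Z, n) = -4 + Z**2/3
(A(35, -28) - 497)*(d(-54, 66) + 982) = (-24 - 497)*((-4 + (1/3)*(-54)**2) + 982) = -521*((-4 + (1/3)*2916) + 982) = -521*((-4 + 972) + 982) = -521*(968 + 982) = -521*1950 = -1015950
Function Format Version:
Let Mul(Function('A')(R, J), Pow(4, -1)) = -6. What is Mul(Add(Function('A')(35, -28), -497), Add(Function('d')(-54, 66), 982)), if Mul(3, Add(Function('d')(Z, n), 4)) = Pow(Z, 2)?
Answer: -1015950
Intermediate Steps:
Function('A')(R, J) = -24 (Function('A')(R, J) = Mul(4, -6) = -24)
Function('d')(Z, n) = Add(-4, Mul(Rational(1, 3), Pow(Z, 2)))
Mul(Add(Function('A')(35, -28), -497), Add(Function('d')(-54, 66), 982)) = Mul(Add(-24, -497), Add(Add(-4, Mul(Rational(1, 3), Pow(-54, 2))), 982)) = Mul(-521, Add(Add(-4, Mul(Rational(1, 3), 2916)), 982)) = Mul(-521, Add(Add(-4, 972), 982)) = Mul(-521, Add(968, 982)) = Mul(-521, 1950) = -1015950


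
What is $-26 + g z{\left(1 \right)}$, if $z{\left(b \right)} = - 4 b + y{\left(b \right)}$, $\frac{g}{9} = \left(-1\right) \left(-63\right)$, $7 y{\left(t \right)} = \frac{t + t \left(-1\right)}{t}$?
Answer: $-2294$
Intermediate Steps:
$y{\left(t \right)} = 0$ ($y{\left(t \right)} = \frac{\left(t + t \left(-1\right)\right) \frac{1}{t}}{7} = \frac{\left(t - t\right) \frac{1}{t}}{7} = \frac{0 \frac{1}{t}}{7} = \frac{1}{7} \cdot 0 = 0$)
$g = 567$ ($g = 9 \left(\left(-1\right) \left(-63\right)\right) = 9 \cdot 63 = 567$)
$z{\left(b \right)} = - 4 b$ ($z{\left(b \right)} = - 4 b + 0 = - 4 b$)
$-26 + g z{\left(1 \right)} = -26 + 567 \left(\left(-4\right) 1\right) = -26 + 567 \left(-4\right) = -26 - 2268 = -2294$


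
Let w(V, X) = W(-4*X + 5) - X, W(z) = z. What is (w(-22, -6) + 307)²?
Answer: 116964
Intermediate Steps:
w(V, X) = 5 - 5*X (w(V, X) = (-4*X + 5) - X = (5 - 4*X) - X = 5 - 5*X)
(w(-22, -6) + 307)² = ((5 - 5*(-6)) + 307)² = ((5 + 30) + 307)² = (35 + 307)² = 342² = 116964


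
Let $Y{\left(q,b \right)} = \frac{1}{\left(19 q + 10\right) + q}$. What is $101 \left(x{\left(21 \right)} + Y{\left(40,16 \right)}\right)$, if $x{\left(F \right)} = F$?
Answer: $\frac{1718111}{810} \approx 2121.1$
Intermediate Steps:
$Y{\left(q,b \right)} = \frac{1}{10 + 20 q}$ ($Y{\left(q,b \right)} = \frac{1}{\left(10 + 19 q\right) + q} = \frac{1}{10 + 20 q}$)
$101 \left(x{\left(21 \right)} + Y{\left(40,16 \right)}\right) = 101 \left(21 + \frac{1}{10 \left(1 + 2 \cdot 40\right)}\right) = 101 \left(21 + \frac{1}{10 \left(1 + 80\right)}\right) = 101 \left(21 + \frac{1}{10 \cdot 81}\right) = 101 \left(21 + \frac{1}{10} \cdot \frac{1}{81}\right) = 101 \left(21 + \frac{1}{810}\right) = 101 \cdot \frac{17011}{810} = \frac{1718111}{810}$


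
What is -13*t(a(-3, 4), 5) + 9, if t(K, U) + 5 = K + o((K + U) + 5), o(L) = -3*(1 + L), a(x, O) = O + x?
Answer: 529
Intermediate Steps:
o(L) = -3 - 3*L
t(K, U) = -23 - 3*U - 2*K (t(K, U) = -5 + (K + (-3 - 3*((K + U) + 5))) = -5 + (K + (-3 - 3*(5 + K + U))) = -5 + (K + (-3 + (-15 - 3*K - 3*U))) = -5 + (K + (-18 - 3*K - 3*U)) = -5 + (-18 - 3*U - 2*K) = -23 - 3*U - 2*K)
-13*t(a(-3, 4), 5) + 9 = -13*(-23 - 3*5 - 2*(4 - 3)) + 9 = -13*(-23 - 15 - 2*1) + 9 = -13*(-23 - 15 - 2) + 9 = -13*(-40) + 9 = 520 + 9 = 529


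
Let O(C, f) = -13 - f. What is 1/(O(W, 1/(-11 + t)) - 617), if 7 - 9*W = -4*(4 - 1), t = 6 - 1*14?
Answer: -19/11969 ≈ -0.0015874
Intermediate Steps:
t = -8 (t = 6 - 14 = -8)
W = 19/9 (W = 7/9 - (-4)*(4 - 1)/9 = 7/9 - (-4)*3/9 = 7/9 - ⅑*(-12) = 7/9 + 4/3 = 19/9 ≈ 2.1111)
1/(O(W, 1/(-11 + t)) - 617) = 1/((-13 - 1/(-11 - 8)) - 617) = 1/((-13 - 1/(-19)) - 617) = 1/((-13 - 1*(-1/19)) - 617) = 1/((-13 + 1/19) - 617) = 1/(-246/19 - 617) = 1/(-11969/19) = -19/11969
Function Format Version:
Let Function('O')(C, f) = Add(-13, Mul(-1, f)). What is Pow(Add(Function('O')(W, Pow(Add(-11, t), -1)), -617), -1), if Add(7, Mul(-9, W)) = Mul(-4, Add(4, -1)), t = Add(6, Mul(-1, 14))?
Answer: Rational(-19, 11969) ≈ -0.0015874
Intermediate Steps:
t = -8 (t = Add(6, -14) = -8)
W = Rational(19, 9) (W = Add(Rational(7, 9), Mul(Rational(-1, 9), Mul(-4, Add(4, -1)))) = Add(Rational(7, 9), Mul(Rational(-1, 9), Mul(-4, 3))) = Add(Rational(7, 9), Mul(Rational(-1, 9), -12)) = Add(Rational(7, 9), Rational(4, 3)) = Rational(19, 9) ≈ 2.1111)
Pow(Add(Function('O')(W, Pow(Add(-11, t), -1)), -617), -1) = Pow(Add(Add(-13, Mul(-1, Pow(Add(-11, -8), -1))), -617), -1) = Pow(Add(Add(-13, Mul(-1, Pow(-19, -1))), -617), -1) = Pow(Add(Add(-13, Mul(-1, Rational(-1, 19))), -617), -1) = Pow(Add(Add(-13, Rational(1, 19)), -617), -1) = Pow(Add(Rational(-246, 19), -617), -1) = Pow(Rational(-11969, 19), -1) = Rational(-19, 11969)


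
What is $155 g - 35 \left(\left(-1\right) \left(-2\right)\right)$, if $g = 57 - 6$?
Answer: $7835$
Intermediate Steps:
$g = 51$ ($g = 57 - 6 = 51$)
$155 g - 35 \left(\left(-1\right) \left(-2\right)\right) = 155 \cdot 51 - 35 \left(\left(-1\right) \left(-2\right)\right) = 7905 - 70 = 7835$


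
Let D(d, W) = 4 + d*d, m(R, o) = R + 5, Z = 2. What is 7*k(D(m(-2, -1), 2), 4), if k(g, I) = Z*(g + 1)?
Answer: 196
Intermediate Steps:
m(R, o) = 5 + R
D(d, W) = 4 + d²
k(g, I) = 2 + 2*g (k(g, I) = 2*(g + 1) = 2*(1 + g) = 2 + 2*g)
7*k(D(m(-2, -1), 2), 4) = 7*(2 + 2*(4 + (5 - 2)²)) = 7*(2 + 2*(4 + 3²)) = 7*(2 + 2*(4 + 9)) = 7*(2 + 2*13) = 7*(2 + 26) = 7*28 = 196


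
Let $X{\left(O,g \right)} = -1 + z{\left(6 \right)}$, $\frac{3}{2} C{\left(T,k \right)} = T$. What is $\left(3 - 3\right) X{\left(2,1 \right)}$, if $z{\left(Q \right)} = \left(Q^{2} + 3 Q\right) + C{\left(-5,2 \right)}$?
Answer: $0$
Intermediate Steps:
$C{\left(T,k \right)} = \frac{2 T}{3}$
$z{\left(Q \right)} = - \frac{10}{3} + Q^{2} + 3 Q$ ($z{\left(Q \right)} = \left(Q^{2} + 3 Q\right) + \frac{2}{3} \left(-5\right) = \left(Q^{2} + 3 Q\right) - \frac{10}{3} = - \frac{10}{3} + Q^{2} + 3 Q$)
$X{\left(O,g \right)} = \frac{149}{3}$ ($X{\left(O,g \right)} = -1 + \left(- \frac{10}{3} + 6^{2} + 3 \cdot 6\right) = -1 + \left(- \frac{10}{3} + 36 + 18\right) = -1 + \frac{152}{3} = \frac{149}{3}$)
$\left(3 - 3\right) X{\left(2,1 \right)} = \left(3 - 3\right) \frac{149}{3} = 0 \cdot \frac{149}{3} = 0$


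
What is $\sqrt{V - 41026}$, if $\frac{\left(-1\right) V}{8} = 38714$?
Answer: $i \sqrt{350738} \approx 592.23 i$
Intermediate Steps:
$V = -309712$ ($V = \left(-8\right) 38714 = -309712$)
$\sqrt{V - 41026} = \sqrt{-309712 - 41026} = \sqrt{-350738} = i \sqrt{350738}$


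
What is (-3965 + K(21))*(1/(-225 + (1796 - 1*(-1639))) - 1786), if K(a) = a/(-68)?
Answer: 1545867761819/218280 ≈ 7.0820e+6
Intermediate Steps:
K(a) = -a/68 (K(a) = a*(-1/68) = -a/68)
(-3965 + K(21))*(1/(-225 + (1796 - 1*(-1639))) - 1786) = (-3965 - 1/68*21)*(1/(-225 + (1796 - 1*(-1639))) - 1786) = (-3965 - 21/68)*(1/(-225 + (1796 + 1639)) - 1786) = -269641*(1/(-225 + 3435) - 1786)/68 = -269641*(1/3210 - 1786)/68 = -269641/68*(-5733059/3210) = 1545867761819/218280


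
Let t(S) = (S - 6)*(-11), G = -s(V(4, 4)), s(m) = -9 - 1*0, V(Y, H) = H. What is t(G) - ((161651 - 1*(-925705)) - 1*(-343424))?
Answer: -1430813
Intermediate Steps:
s(m) = -9 (s(m) = -9 + 0 = -9)
G = 9 (G = -1*(-9) = 9)
t(S) = 66 - 11*S (t(S) = (-6 + S)*(-11) = 66 - 11*S)
t(G) - ((161651 - 1*(-925705)) - 1*(-343424)) = (66 - 11*9) - ((161651 - 1*(-925705)) - 1*(-343424)) = (66 - 99) - ((161651 + 925705) + 343424) = -33 - (1087356 + 343424) = -33 - 1*1430780 = -33 - 1430780 = -1430813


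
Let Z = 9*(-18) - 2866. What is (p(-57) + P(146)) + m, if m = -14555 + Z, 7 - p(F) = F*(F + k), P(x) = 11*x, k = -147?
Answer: -27598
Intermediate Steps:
p(F) = 7 - F*(-147 + F) (p(F) = 7 - F*(F - 147) = 7 - F*(-147 + F))
Z = -3028 (Z = -162 - 2866 = -3028)
m = -17583 (m = -14555 - 3028 = -17583)
(p(-57) + P(146)) + m = ((7 - 1*(-57)² + 147*(-57)) + 11*146) - 17583 = ((7 - 1*3249 - 8379) + 1606) - 17583 = ((7 - 3249 - 8379) + 1606) - 17583 = (-11621 + 1606) - 17583 = -10015 - 17583 = -27598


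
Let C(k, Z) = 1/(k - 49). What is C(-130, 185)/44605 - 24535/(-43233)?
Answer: 195894634592/345185025735 ≈ 0.56751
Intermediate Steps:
C(k, Z) = 1/(-49 + k)
C(-130, 185)/44605 - 24535/(-43233) = 1/(-49 - 130*44605) - 24535/(-43233) = (1/44605)/(-179) - 24535*(-1/43233) = -1/179*1/44605 + 24535/43233 = -1/7984295 + 24535/43233 = 195894634592/345185025735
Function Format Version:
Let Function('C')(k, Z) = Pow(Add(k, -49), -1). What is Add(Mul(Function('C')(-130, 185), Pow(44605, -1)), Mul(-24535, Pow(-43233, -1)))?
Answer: Rational(195894634592, 345185025735) ≈ 0.56751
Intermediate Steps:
Function('C')(k, Z) = Pow(Add(-49, k), -1)
Add(Mul(Function('C')(-130, 185), Pow(44605, -1)), Mul(-24535, Pow(-43233, -1))) = Add(Mul(Pow(Add(-49, -130), -1), Pow(44605, -1)), Mul(-24535, Pow(-43233, -1))) = Add(Mul(Pow(-179, -1), Rational(1, 44605)), Mul(-24535, Rational(-1, 43233))) = Add(Mul(Rational(-1, 179), Rational(1, 44605)), Rational(24535, 43233)) = Add(Rational(-1, 7984295), Rational(24535, 43233)) = Rational(195894634592, 345185025735)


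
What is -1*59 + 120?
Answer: 61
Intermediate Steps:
-1*59 + 120 = -59 + 120 = 61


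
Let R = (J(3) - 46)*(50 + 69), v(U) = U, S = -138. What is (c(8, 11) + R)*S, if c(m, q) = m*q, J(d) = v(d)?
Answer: 694002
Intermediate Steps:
J(d) = d
R = -5117 (R = (3 - 46)*(50 + 69) = -43*119 = -5117)
(c(8, 11) + R)*S = (8*11 - 5117)*(-138) = (88 - 5117)*(-138) = -5029*(-138) = 694002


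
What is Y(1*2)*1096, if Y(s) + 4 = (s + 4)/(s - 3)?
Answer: -10960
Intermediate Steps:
Y(s) = -4 + (4 + s)/(-3 + s) (Y(s) = -4 + (s + 4)/(s - 3) = -4 + (4 + s)/(-3 + s))
Y(1*2)*1096 = ((16 - 3*2)/(-3 + 1*2))*1096 = ((16 - 3*2)/(-3 + 2))*1096 = ((16 - 6)/(-1))*1096 = -1*10*1096 = -10*1096 = -10960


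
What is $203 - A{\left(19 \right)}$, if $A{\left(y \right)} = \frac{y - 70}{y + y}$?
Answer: $\frac{7765}{38} \approx 204.34$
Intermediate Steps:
$A{\left(y \right)} = \frac{-70 + y}{2 y}$
$203 - A{\left(19 \right)} = 203 - \frac{-70 + 19}{2 \cdot 19} = 203 - \frac{1}{2} \cdot \frac{1}{19} \left(-51\right) = 203 - - \frac{51}{38} = 203 + \frac{51}{38} = \frac{7765}{38}$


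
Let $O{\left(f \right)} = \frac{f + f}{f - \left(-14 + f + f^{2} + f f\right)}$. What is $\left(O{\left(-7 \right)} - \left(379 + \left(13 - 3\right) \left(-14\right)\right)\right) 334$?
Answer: $- \frac{239311}{3} \approx -79770.0$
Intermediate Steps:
$O{\left(f \right)} = \frac{2 f}{14 - 2 f^{2}}$ ($O{\left(f \right)} = \frac{2 f}{f - \left(-14 + f + 2 f^{2}\right)} = \frac{2 f}{14 - 2 f^{2}}$)
$\left(O{\left(-7 \right)} - \left(379 + \left(13 - 3\right) \left(-14\right)\right)\right) 334 = \left(\left(-1\right) \left(-7\right) \frac{1}{-7 + \left(-7\right)^{2}} - \left(379 + \left(13 - 3\right) \left(-14\right)\right)\right) 334 = \left(\left(-1\right) \left(-7\right) \frac{1}{-7 + 49} - \left(379 + 10 \left(-14\right)\right)\right) 334 = \left(\left(-1\right) \left(-7\right) \frac{1}{42} - 239\right) 334 = \left(\left(-1\right) \left(-7\right) \frac{1}{42} + \left(-379 + 140\right)\right) 334 = \left(\frac{1}{6} - 239\right) 334 = \left(- \frac{1433}{6}\right) 334 = - \frac{239311}{3}$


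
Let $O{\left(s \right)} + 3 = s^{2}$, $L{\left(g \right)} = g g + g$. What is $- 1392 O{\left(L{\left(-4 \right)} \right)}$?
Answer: $-196272$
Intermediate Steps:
$L{\left(g \right)} = g + g^{2}$ ($L{\left(g \right)} = g^{2} + g = g + g^{2}$)
$O{\left(s \right)} = -3 + s^{2}$
$- 1392 O{\left(L{\left(-4 \right)} \right)} = - 1392 \left(-3 + \left(- 4 \left(1 - 4\right)\right)^{2}\right) = - 1392 \left(-3 + \left(\left(-4\right) \left(-3\right)\right)^{2}\right) = - 1392 \left(-3 + 12^{2}\right) = - 1392 \left(-3 + 144\right) = \left(-1392\right) 141 = -196272$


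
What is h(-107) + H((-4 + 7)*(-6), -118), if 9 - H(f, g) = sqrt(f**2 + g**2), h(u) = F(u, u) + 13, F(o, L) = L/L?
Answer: 23 - 2*sqrt(3562) ≈ -96.365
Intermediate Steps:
F(o, L) = 1
h(u) = 14 (h(u) = 1 + 13 = 14)
H(f, g) = 9 - sqrt(f**2 + g**2)
h(-107) + H((-4 + 7)*(-6), -118) = 14 + (9 - sqrt(((-4 + 7)*(-6))**2 + (-118)**2)) = 14 + (9 - sqrt((3*(-6))**2 + 13924)) = 14 + (9 - sqrt((-18)**2 + 13924)) = 14 + (9 - sqrt(324 + 13924)) = 14 + (9 - sqrt(14248)) = 14 + (9 - 2*sqrt(3562)) = 23 - 2*sqrt(3562)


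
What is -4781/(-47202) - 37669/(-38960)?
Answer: 982159949/919494960 ≈ 1.0682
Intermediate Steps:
-4781/(-47202) - 37669/(-38960) = -4781*(-1/47202) - 37669*(-1/38960) = 4781/47202 + 37669/38960 = 982159949/919494960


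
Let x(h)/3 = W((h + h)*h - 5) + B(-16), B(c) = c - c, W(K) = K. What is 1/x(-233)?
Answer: 1/325719 ≈ 3.0701e-6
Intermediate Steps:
B(c) = 0
x(h) = -15 + 6*h² (x(h) = 3*(((h + h)*h - 5) + 0) = 3*(((2*h)*h - 5) + 0) = 3*((2*h² - 5) + 0) = 3*((-5 + 2*h²) + 0) = 3*(-5 + 2*h²) = -15 + 6*h²)
1/x(-233) = 1/(-15 + 6*(-233)²) = 1/(-15 + 6*54289) = 1/(-15 + 325734) = 1/325719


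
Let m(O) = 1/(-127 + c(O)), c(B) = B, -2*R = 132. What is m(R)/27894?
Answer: -1/5383542 ≈ -1.8575e-7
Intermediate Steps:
R = -66 (R = -½*132 = -66)
m(O) = 1/(-127 + O)
m(R)/27894 = 1/(-127 - 66*27894) = (1/27894)/(-193) = -1/193*1/27894 = -1/5383542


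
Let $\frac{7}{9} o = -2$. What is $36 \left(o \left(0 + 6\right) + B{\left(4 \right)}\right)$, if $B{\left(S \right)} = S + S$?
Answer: $- \frac{1872}{7} \approx -267.43$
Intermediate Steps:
$o = - \frac{18}{7}$ ($o = \frac{9}{7} \left(-2\right) = - \frac{18}{7} \approx -2.5714$)
$B{\left(S \right)} = 2 S$
$36 \left(o \left(0 + 6\right) + B{\left(4 \right)}\right) = 36 \left(- \frac{18 \left(0 + 6\right)}{7} + 2 \cdot 4\right) = 36 \left(\left(- \frac{18}{7}\right) 6 + 8\right) = 36 \left(- \frac{108}{7} + 8\right) = 36 \left(- \frac{52}{7}\right) = - \frac{1872}{7}$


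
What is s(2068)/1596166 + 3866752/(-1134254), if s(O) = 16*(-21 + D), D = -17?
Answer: -140287902256/41146765231 ≈ -3.4095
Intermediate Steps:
s(O) = -608 (s(O) = 16*(-21 - 17) = 16*(-38) = -608)
s(2068)/1596166 + 3866752/(-1134254) = -608/1596166 + 3866752/(-1134254) = -608*1/1596166 + 3866752*(-1/1134254) = -304/798083 - 1933376/567127 = -140287902256/41146765231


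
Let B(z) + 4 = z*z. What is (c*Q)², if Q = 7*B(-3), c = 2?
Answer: 4900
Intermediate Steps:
B(z) = -4 + z² (B(z) = -4 + z*z = -4 + z²)
Q = 35 (Q = 7*(-4 + (-3)²) = 7*(-4 + 9) = 7*5 = 35)
(c*Q)² = (2*35)² = 70² = 4900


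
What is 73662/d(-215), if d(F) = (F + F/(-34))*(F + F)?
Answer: 417418/508475 ≈ 0.82092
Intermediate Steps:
d(F) = 33*F²/17 (d(F) = (F + F*(-1/34))*(2*F) = (F - F/34)*(2*F) = (33*F/34)*(2*F) = 33*F²/17)
73662/d(-215) = 73662/(((33/17)*(-215)²)) = 73662/(((33/17)*46225)) = 73662/(1525425/17) = 73662*(17/1525425) = 417418/508475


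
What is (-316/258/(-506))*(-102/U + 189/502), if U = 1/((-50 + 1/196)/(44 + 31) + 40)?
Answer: -97444609609/10035061575 ≈ -9.7104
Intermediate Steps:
U = 14700/578201 (U = 1/((-50 + 1/196)/75 + 40) = 1/(-9799/196*1/75 + 40) = 1/(-9799/14700 + 40) = 1/(578201/14700) = 14700/578201 ≈ 0.025424)
(-316/258/(-506))*(-102/U + 189/502) = (-316/258/(-506))*(-102/14700/578201 + 189/502) = (-316*1/258*(-1/506))*(-102*578201/14700 + 189*(1/502)) = (-158/129*(-1/506))*(-9829417/2450 + 189/502) = (79/32637)*(-1233476071/307475) = -97444609609/10035061575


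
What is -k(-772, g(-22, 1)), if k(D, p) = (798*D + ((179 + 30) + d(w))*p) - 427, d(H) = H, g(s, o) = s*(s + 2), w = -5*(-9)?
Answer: 504723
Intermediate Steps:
w = 45
g(s, o) = s*(2 + s)
k(D, p) = -427 + 254*p + 798*D (k(D, p) = (798*D + ((179 + 30) + 45)*p) - 427 = (798*D + (209 + 45)*p) - 427 = (798*D + 254*p) - 427 = (254*p + 798*D) - 427 = -427 + 254*p + 798*D)
-k(-772, g(-22, 1)) = -(-427 + 254*(-22*(2 - 22)) + 798*(-772)) = -(-427 + 254*(-22*(-20)) - 616056) = -(-427 + 254*440 - 616056) = -(-427 + 111760 - 616056) = -1*(-504723) = 504723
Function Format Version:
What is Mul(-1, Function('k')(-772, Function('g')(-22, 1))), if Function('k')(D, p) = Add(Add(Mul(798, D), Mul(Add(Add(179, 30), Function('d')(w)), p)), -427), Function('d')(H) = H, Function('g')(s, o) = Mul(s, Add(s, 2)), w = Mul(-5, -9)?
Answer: 504723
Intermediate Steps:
w = 45
Function('g')(s, o) = Mul(s, Add(2, s))
Function('k')(D, p) = Add(-427, Mul(254, p), Mul(798, D)) (Function('k')(D, p) = Add(Add(Mul(798, D), Mul(Add(Add(179, 30), 45), p)), -427) = Add(Add(Mul(798, D), Mul(Add(209, 45), p)), -427) = Add(Add(Mul(798, D), Mul(254, p)), -427) = Add(Add(Mul(254, p), Mul(798, D)), -427) = Add(-427, Mul(254, p), Mul(798, D)))
Mul(-1, Function('k')(-772, Function('g')(-22, 1))) = Mul(-1, Add(-427, Mul(254, Mul(-22, Add(2, -22))), Mul(798, -772))) = Mul(-1, Add(-427, Mul(254, Mul(-22, -20)), -616056)) = Mul(-1, Add(-427, Mul(254, 440), -616056)) = Mul(-1, Add(-427, 111760, -616056)) = Mul(-1, -504723) = 504723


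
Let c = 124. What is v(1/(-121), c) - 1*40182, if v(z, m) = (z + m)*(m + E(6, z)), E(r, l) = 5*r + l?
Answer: -308753763/14641 ≈ -21088.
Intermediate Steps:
E(r, l) = l + 5*r
v(z, m) = (m + z)*(30 + m + z) (v(z, m) = (z + m)*(m + (z + 5*6)) = (m + z)*(m + (z + 30)) = (m + z)*(m + (30 + z)) = (m + z)*(30 + m + z))
v(1/(-121), c) - 1*40182 = (124**2 + 124/(-121) + 124*(30 + 1/(-121)) + (30 + 1/(-121))/(-121)) - 1*40182 = (15376 + 124*(-1/121) + 124*(30 - 1/121) - (30 - 1/121)/121) - 40182 = (15376 - 124/121 + 124*(3629/121) - 1/121*3629/121) - 40182 = (15376 - 124/121 + 449996/121 - 3629/14641) - 40182 = 279550899/14641 - 40182 = -308753763/14641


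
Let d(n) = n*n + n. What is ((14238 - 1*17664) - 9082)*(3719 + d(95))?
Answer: -160590212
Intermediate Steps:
d(n) = n + n² (d(n) = n² + n = n + n²)
((14238 - 1*17664) - 9082)*(3719 + d(95)) = ((14238 - 1*17664) - 9082)*(3719 + 95*(1 + 95)) = ((14238 - 17664) - 9082)*(3719 + 95*96) = (-3426 - 9082)*(3719 + 9120) = -12508*12839 = -160590212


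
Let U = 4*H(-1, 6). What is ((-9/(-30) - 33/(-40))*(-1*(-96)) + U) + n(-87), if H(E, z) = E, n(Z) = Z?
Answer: 17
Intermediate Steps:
U = -4 (U = 4*(-1) = -4)
((-9/(-30) - 33/(-40))*(-1*(-96)) + U) + n(-87) = ((-9/(-30) - 33/(-40))*(-1*(-96)) - 4) - 87 = ((-9*(-1/30) - 33*(-1/40))*96 - 4) - 87 = ((3/10 + 33/40)*96 - 4) - 87 = ((9/8)*96 - 4) - 87 = (108 - 4) - 87 = 104 - 87 = 17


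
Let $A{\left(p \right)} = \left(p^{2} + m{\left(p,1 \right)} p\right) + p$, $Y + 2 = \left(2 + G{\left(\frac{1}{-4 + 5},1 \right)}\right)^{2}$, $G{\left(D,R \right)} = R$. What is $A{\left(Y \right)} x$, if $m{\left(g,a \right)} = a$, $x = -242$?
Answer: $-15246$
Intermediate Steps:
$Y = 7$ ($Y = -2 + \left(2 + 1\right)^{2} = -2 + 3^{2} = -2 + 9 = 7$)
$A{\left(p \right)} = p^{2} + 2 p$ ($A{\left(p \right)} = \left(p^{2} + 1 p\right) + p = \left(p^{2} + p\right) + p = \left(p + p^{2}\right) + p = p^{2} + 2 p$)
$A{\left(Y \right)} x = 7 \left(2 + 7\right) \left(-242\right) = 7 \cdot 9 \left(-242\right) = 63 \left(-242\right) = -15246$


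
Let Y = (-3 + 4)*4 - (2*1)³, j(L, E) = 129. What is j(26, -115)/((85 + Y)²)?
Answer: 43/2187 ≈ 0.019662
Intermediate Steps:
Y = -4 (Y = 1*4 - 1*2³ = 4 - 1*8 = 4 - 8 = -4)
j(26, -115)/((85 + Y)²) = 129/((85 - 4)²) = 129/(81²) = 129/6561 = 129*(1/6561) = 43/2187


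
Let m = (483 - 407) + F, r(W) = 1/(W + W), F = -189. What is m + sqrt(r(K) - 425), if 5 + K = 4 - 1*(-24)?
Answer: -113 + I*sqrt(899254)/46 ≈ -113.0 + 20.615*I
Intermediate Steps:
K = 23 (K = -5 + (4 - 1*(-24)) = -5 + (4 + 24) = -5 + 28 = 23)
r(W) = 1/(2*W)
m = -113 (m = (483 - 407) - 189 = 76 - 189 = -113)
m + sqrt(r(K) - 425) = -113 + sqrt((1/2)/23 - 425) = -113 + sqrt((1/2)*(1/23) - 425) = -113 + sqrt(1/46 - 425) = -113 + sqrt(-19549/46) = -113 + I*sqrt(899254)/46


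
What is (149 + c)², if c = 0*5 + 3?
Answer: 23104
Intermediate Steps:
c = 3 (c = 0 + 3 = 3)
(149 + c)² = (149 + 3)² = 152² = 23104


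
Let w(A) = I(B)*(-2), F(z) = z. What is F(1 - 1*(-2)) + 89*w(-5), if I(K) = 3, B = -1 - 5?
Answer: -531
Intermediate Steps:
B = -6
w(A) = -6 (w(A) = 3*(-2) = -6)
F(1 - 1*(-2)) + 89*w(-5) = (1 - 1*(-2)) + 89*(-6) = (1 + 2) - 534 = 3 - 534 = -531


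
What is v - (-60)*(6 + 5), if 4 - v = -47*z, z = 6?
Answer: 946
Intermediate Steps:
v = 286 (v = 4 - (-47)*6 = 4 - 1*(-282) = 4 + 282 = 286)
v - (-60)*(6 + 5) = 286 - (-60)*(6 + 5) = 286 - (-60)*11 = 286 - 20*(-33) = 286 + 660 = 946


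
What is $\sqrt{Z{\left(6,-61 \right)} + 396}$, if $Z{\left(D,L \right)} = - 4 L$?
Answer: $8 \sqrt{10} \approx 25.298$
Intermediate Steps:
$\sqrt{Z{\left(6,-61 \right)} + 396} = \sqrt{\left(-4\right) \left(-61\right) + 396} = \sqrt{244 + 396} = \sqrt{640} = 8 \sqrt{10}$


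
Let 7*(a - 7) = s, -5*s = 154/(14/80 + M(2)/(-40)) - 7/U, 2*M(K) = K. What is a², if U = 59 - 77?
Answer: 4044121/8100 ≈ 499.27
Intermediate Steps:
M(K) = K/2
U = -18
s = -18487/90 (s = -(154/(14/80 + ((½)*2)/(-40)) - 7/(-18))/5 = -(154/(14*(1/80) + 1*(-1/40)) - 7*(-1/18))/5 = -(154/(7/40 - 1/40) + 7/18)/5 = -(154/(3/20) + 7/18)/5 = -(154*(20/3) + 7/18)/5 = -(3080/3 + 7/18)/5 = -⅕*18487/18 = -18487/90 ≈ -205.41)
a = -2011/90 (a = 7 + (⅐)*(-18487/90) = 7 - 2641/90 = -2011/90 ≈ -22.344)
a² = (-2011/90)² = 4044121/8100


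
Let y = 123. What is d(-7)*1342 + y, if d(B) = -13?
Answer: -17323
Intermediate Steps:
d(-7)*1342 + y = -13*1342 + 123 = -17446 + 123 = -17323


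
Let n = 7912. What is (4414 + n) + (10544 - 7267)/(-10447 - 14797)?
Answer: 311154267/25244 ≈ 12326.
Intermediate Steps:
(4414 + n) + (10544 - 7267)/(-10447 - 14797) = (4414 + 7912) + (10544 - 7267)/(-10447 - 14797) = 12326 + 3277/(-25244) = 12326 + 3277*(-1/25244) = 12326 - 3277/25244 = 311154267/25244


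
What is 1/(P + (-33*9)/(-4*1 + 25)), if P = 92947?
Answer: 7/650530 ≈ 1.0760e-5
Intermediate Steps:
1/(P + (-33*9)/(-4*1 + 25)) = 1/(92947 + (-33*9)/(-4*1 + 25)) = 1/(92947 - 297/(-4 + 25)) = 1/(92947 - 297/21) = 1/(92947 - 297*1/21) = 1/(92947 - 99/7) = 1/(650530/7) = 7/650530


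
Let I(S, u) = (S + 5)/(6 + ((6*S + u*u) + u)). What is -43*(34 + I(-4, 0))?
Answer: -26273/18 ≈ -1459.6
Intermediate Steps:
I(S, u) = (5 + S)/(6 + u + u² + 6*S) (I(S, u) = (5 + S)/(6 + ((6*S + u²) + u)) = (5 + S)/(6 + ((u² + 6*S) + u)) = (5 + S)/(6 + (u + u² + 6*S)) = (5 + S)/(6 + u + u² + 6*S))
-43*(34 + I(-4, 0)) = -43*(34 + (5 - 4)/(6 + 0 + 0² + 6*(-4))) = -43*(34 + 1/(6 + 0 + 0 - 24)) = -43*(34 + 1/(-18)) = -43*(34 - 1/18*1) = -43*(34 - 1/18) = -43*611/18 = -26273/18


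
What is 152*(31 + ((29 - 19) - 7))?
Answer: 5168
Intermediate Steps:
152*(31 + ((29 - 19) - 7)) = 152*(31 + (10 - 7)) = 152*(31 + 3) = 152*34 = 5168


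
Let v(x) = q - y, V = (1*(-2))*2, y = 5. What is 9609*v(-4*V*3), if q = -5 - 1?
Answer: -105699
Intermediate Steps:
q = -6
V = -4 (V = -2*2 = -4)
v(x) = -11 (v(x) = -6 - 1*5 = -6 - 5 = -11)
9609*v(-4*V*3) = 9609*(-11) = -105699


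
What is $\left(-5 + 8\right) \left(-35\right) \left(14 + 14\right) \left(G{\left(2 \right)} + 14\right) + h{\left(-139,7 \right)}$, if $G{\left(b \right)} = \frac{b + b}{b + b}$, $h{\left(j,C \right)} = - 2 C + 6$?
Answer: $-44108$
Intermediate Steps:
$h{\left(j,C \right)} = 6 - 2 C$
$G{\left(b \right)} = 1$ ($G{\left(b \right)} = \frac{2 b}{2 b} = 2 b \frac{1}{2 b} = 1$)
$\left(-5 + 8\right) \left(-35\right) \left(14 + 14\right) \left(G{\left(2 \right)} + 14\right) + h{\left(-139,7 \right)} = \left(-5 + 8\right) \left(-35\right) \left(14 + 14\right) \left(1 + 14\right) + \left(6 - 14\right) = 3 \left(-35\right) 28 \cdot 15 + \left(6 - 14\right) = \left(-105\right) 420 - 8 = -44100 - 8 = -44108$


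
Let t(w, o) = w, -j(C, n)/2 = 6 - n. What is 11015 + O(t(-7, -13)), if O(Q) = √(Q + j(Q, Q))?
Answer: 11015 + I*√33 ≈ 11015.0 + 5.7446*I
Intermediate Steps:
j(C, n) = -12 + 2*n (j(C, n) = -2*(6 - n) = -12 + 2*n)
O(Q) = √(-12 + 3*Q) (O(Q) = √(Q + (-12 + 2*Q)) = √(-12 + 3*Q))
11015 + O(t(-7, -13)) = 11015 + √(-12 + 3*(-7)) = 11015 + √(-12 - 21) = 11015 + √(-33) = 11015 + I*√33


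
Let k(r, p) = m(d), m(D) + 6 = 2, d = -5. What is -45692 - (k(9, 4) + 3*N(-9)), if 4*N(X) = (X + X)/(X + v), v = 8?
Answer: -91403/2 ≈ -45702.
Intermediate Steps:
m(D) = -4 (m(D) = -6 + 2 = -4)
k(r, p) = -4
N(X) = X/(2*(8 + X)) (N(X) = ((X + X)/(X + 8))/4 = ((2*X)/(8 + X))/4 = (2*X/(8 + X))/4 = X/(2*(8 + X)))
-45692 - (k(9, 4) + 3*N(-9)) = -45692 - (-4 + 3*((1/2)*(-9)/(8 - 9))) = -45692 - (-4 + 3*((1/2)*(-9)/(-1))) = -45692 - (-4 + 3*((1/2)*(-9)*(-1))) = -45692 - (-4 + 3*(9/2)) = -45692 - (-4 + 27/2) = -45692 - 1*19/2 = -45692 - 19/2 = -91403/2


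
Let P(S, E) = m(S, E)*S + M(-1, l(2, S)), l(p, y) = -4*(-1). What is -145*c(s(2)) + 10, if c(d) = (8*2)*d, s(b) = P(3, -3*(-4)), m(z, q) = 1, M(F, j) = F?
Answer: -4630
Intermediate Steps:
l(p, y) = 4
P(S, E) = -1 + S (P(S, E) = 1*S - 1 = S - 1 = -1 + S)
s(b) = 2 (s(b) = -1 + 3 = 2)
c(d) = 16*d
-145*c(s(2)) + 10 = -2320*2 + 10 = -145*32 + 10 = -4640 + 10 = -4630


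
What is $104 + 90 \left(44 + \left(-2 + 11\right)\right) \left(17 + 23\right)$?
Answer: $190904$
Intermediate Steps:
$104 + 90 \left(44 + \left(-2 + 11\right)\right) \left(17 + 23\right) = 104 + 90 \left(44 + 9\right) 40 = 104 + 90 \cdot 53 \cdot 40 = 104 + 90 \cdot 2120 = 104 + 190800 = 190904$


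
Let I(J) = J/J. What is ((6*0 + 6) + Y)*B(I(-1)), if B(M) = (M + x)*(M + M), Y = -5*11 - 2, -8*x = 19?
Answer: 561/4 ≈ 140.25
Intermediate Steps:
x = -19/8 (x = -1/8*19 = -19/8 ≈ -2.3750)
Y = -57 (Y = -55 - 2 = -57)
I(J) = 1
B(M) = 2*M*(-19/8 + M) (B(M) = (M - 19/8)*(M + M) = (-19/8 + M)*(2*M) = 2*M*(-19/8 + M))
((6*0 + 6) + Y)*B(I(-1)) = ((6*0 + 6) - 57)*((1/4)*1*(-19 + 8*1)) = ((0 + 6) - 57)*((1/4)*1*(-19 + 8)) = (6 - 57)*((1/4)*1*(-11)) = -51*(-11/4) = 561/4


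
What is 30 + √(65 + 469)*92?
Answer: 30 + 92*√534 ≈ 2156.0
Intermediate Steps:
30 + √(65 + 469)*92 = 30 + √534*92 = 30 + 92*√534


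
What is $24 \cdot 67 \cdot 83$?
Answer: $133464$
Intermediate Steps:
$24 \cdot 67 \cdot 83 = 1608 \cdot 83 = 133464$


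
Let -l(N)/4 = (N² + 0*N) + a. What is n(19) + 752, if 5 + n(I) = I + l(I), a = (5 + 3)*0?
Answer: -678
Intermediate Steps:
a = 0 (a = 8*0 = 0)
l(N) = -4*N² (l(N) = -4*((N² + 0*N) + 0) = -4*((N² + 0) + 0) = -4*(N² + 0) = -4*N²)
n(I) = -5 + I - 4*I² (n(I) = -5 + (I - 4*I²) = -5 + I - 4*I²)
n(19) + 752 = (-5 + 19 - 4*19²) + 752 = (-5 + 19 - 4*361) + 752 = (-5 + 19 - 1444) + 752 = -1430 + 752 = -678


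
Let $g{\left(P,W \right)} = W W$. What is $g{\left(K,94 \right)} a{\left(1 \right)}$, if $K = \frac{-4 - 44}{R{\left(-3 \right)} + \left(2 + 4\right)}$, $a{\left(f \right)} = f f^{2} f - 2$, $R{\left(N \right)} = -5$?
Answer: $-8836$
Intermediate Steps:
$a{\left(f \right)} = -2 + f^{4}$ ($a{\left(f \right)} = f^{3} f - 2 = f^{4} - 2 = -2 + f^{4}$)
$K = -48$ ($K = \frac{-4 - 44}{-5 + \left(2 + 4\right)} = - \frac{48}{-5 + 6} = - \frac{48}{1} = \left(-48\right) 1 = -48$)
$g{\left(P,W \right)} = W^{2}$
$g{\left(K,94 \right)} a{\left(1 \right)} = 94^{2} \left(-2 + 1^{4}\right) = 8836 \left(-2 + 1\right) = 8836 \left(-1\right) = -8836$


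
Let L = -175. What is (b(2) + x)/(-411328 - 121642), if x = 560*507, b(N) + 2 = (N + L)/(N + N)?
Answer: -1135499/2131880 ≈ -0.53263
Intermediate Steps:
b(N) = -2 + (-175 + N)/(2*N) (b(N) = -2 + (N - 175)/(N + N) = -2 + (-175 + N)/((2*N)) = -2 + (-175 + N)*(1/(2*N)) = -2 + (-175 + N)/(2*N))
x = 283920
(b(2) + x)/(-411328 - 121642) = ((1/2)*(-175 - 3*2)/2 + 283920)/(-411328 - 121642) = ((1/2)*(1/2)*(-175 - 6) + 283920)/(-532970) = ((1/2)*(1/2)*(-181) + 283920)*(-1/532970) = (-181/4 + 283920)*(-1/532970) = (1135499/4)*(-1/532970) = -1135499/2131880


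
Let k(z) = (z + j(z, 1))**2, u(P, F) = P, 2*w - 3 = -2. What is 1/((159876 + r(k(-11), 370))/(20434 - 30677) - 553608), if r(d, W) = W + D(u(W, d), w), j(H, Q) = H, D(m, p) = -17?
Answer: -10243/5670766973 ≈ -1.8063e-6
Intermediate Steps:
w = 1/2 (w = 3/2 + (1/2)*(-2) = 3/2 - 1 = 1/2 ≈ 0.50000)
k(z) = 4*z**2 (k(z) = (z + z)**2 = (2*z)**2 = 4*z**2)
r(d, W) = -17 + W (r(d, W) = W - 17 = -17 + W)
1/((159876 + r(k(-11), 370))/(20434 - 30677) - 553608) = 1/((159876 + (-17 + 370))/(20434 - 30677) - 553608) = 1/((159876 + 353)/(-10243) - 553608) = 1/(160229*(-1/10243) - 553608) = 1/(-160229/10243 - 553608) = 1/(-5670766973/10243) = -10243/5670766973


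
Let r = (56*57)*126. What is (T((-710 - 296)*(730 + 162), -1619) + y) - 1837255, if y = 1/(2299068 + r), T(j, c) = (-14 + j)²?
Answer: 2175227164407583261/2701260 ≈ 8.0526e+11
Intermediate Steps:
r = 402192 (r = 3192*126 = 402192)
y = 1/2701260 (y = 1/(2299068 + 402192) = 1/2701260 ≈ 3.7020e-7)
(T((-710 - 296)*(730 + 162), -1619) + y) - 1837255 = ((-14 + (-710 - 296)*(730 + 162))² + 1/2701260) - 1837255 = ((-14 - 1006*892)² + 1/2701260) - 1837255 = ((-14 - 897352)² + 1/2701260) - 1837255 = ((-897366)² + 1/2701260) - 1837255 = (805265737956 + 1/2701260) - 1837255 = 2175232127311024561/2701260 - 1837255 = 2175227164407583261/2701260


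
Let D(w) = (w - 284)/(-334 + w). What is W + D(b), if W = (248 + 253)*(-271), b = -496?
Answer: -11268915/83 ≈ -1.3577e+5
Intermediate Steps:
W = -135771 (W = 501*(-271) = -135771)
D(w) = (-284 + w)/(-334 + w)
W + D(b) = -135771 + (-284 - 496)/(-334 - 496) = -135771 - 780/(-830) = -135771 - 1/830*(-780) = -135771 + 78/83 = -11268915/83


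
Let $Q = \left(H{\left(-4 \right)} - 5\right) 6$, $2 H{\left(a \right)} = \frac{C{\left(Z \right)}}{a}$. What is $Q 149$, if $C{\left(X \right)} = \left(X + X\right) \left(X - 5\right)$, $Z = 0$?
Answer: $-4470$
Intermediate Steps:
$C{\left(X \right)} = 2 X \left(-5 + X\right)$
$H{\left(a \right)} = 0$ ($H{\left(a \right)} = \frac{2 \cdot 0 \left(-5 + 0\right) \frac{1}{a}}{2} = \frac{2 \cdot 0 \left(-5\right) \frac{1}{a}}{2} = \frac{0 \frac{1}{a}}{2} = \frac{1}{2} \cdot 0 = 0$)
$Q = -30$ ($Q = \left(0 - 5\right) 6 = \left(-5\right) 6 = -30$)
$Q 149 = \left(-30\right) 149 = -4470$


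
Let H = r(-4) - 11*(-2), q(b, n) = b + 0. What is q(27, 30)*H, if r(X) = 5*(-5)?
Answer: -81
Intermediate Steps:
r(X) = -25
q(b, n) = b
H = -3 (H = -25 - 11*(-2) = -25 + 22 = -3)
q(27, 30)*H = 27*(-3) = -81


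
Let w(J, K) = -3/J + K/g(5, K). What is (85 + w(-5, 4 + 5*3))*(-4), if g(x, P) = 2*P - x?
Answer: -56876/165 ≈ -344.70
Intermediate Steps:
g(x, P) = -x + 2*P
w(J, K) = -3/J + K/(-5 + 2*K) (w(J, K) = -3/J + K/(-1*5 + 2*K) = -3/J + K/(-5 + 2*K))
(85 + w(-5, 4 + 5*3))*(-4) = (85 + (15 - 6*(4 + 5*3) - 5*(4 + 5*3))/((-5)*(-5 + 2*(4 + 5*3))))*(-4) = (85 - (15 - 6*(4 + 15) - 5*(4 + 15))/(5*(-5 + 2*(4 + 15))))*(-4) = (85 - (15 - 6*19 - 5*19)/(5*(-5 + 2*19)))*(-4) = (85 - (15 - 114 - 95)/(5*(-5 + 38)))*(-4) = (85 - ⅕*(-194)/33)*(-4) = (85 - ⅕*1/33*(-194))*(-4) = (85 + 194/165)*(-4) = (14219/165)*(-4) = -56876/165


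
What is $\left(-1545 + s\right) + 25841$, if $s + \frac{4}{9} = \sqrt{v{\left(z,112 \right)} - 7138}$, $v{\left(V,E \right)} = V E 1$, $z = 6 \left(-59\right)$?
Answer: $\frac{218660}{9} + i \sqrt{46786} \approx 24296.0 + 216.3 i$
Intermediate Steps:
$z = -354$
$v{\left(V,E \right)} = E V$ ($v{\left(V,E \right)} = E V 1 = E V$)
$s = - \frac{4}{9} + i \sqrt{46786}$ ($s = - \frac{4}{9} + \sqrt{112 \left(-354\right) - 7138} = - \frac{4}{9} + \sqrt{-39648 - 7138} = - \frac{4}{9} + \sqrt{-46786} = - \frac{4}{9} + i \sqrt{46786} \approx -0.44444 + 216.3 i$)
$\left(-1545 + s\right) + 25841 = \left(-1545 - \left(\frac{4}{9} - i \sqrt{46786}\right)\right) + 25841 = \left(- \frac{13909}{9} + i \sqrt{46786}\right) + 25841 = \frac{218660}{9} + i \sqrt{46786}$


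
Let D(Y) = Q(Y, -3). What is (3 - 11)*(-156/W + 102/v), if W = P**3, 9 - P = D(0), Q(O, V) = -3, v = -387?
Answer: 2191/774 ≈ 2.8307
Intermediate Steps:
D(Y) = -3
P = 12 (P = 9 - 1*(-3) = 9 + 3 = 12)
W = 1728 (W = 12**3 = 1728)
(3 - 11)*(-156/W + 102/v) = (3 - 11)*(-156/1728 + 102/(-387)) = -8*(-156*1/1728 + 102*(-1/387)) = -8*(-13/144 - 34/129) = -8*(-2191/6192) = 2191/774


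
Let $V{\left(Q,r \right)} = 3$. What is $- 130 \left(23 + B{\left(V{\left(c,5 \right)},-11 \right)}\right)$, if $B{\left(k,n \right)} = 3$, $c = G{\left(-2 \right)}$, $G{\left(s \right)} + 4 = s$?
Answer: $-3380$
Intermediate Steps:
$G{\left(s \right)} = -4 + s$
$c = -6$ ($c = -4 - 2 = -6$)
$- 130 \left(23 + B{\left(V{\left(c,5 \right)},-11 \right)}\right) = - 130 \left(23 + 3\right) = \left(-130\right) 26 = -3380$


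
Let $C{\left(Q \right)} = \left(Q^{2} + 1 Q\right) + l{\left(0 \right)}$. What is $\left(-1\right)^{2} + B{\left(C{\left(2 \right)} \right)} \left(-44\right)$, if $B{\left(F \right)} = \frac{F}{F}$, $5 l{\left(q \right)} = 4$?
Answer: $-43$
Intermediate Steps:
$l{\left(q \right)} = \frac{4}{5}$ ($l{\left(q \right)} = \frac{1}{5} \cdot 4 = \frac{4}{5}$)
$C{\left(Q \right)} = \frac{4}{5} + Q + Q^{2}$ ($C{\left(Q \right)} = \left(Q^{2} + 1 Q\right) + \frac{4}{5} = \left(Q^{2} + Q\right) + \frac{4}{5} = \left(Q + Q^{2}\right) + \frac{4}{5} = \frac{4}{5} + Q + Q^{2}$)
$B{\left(F \right)} = 1$
$\left(-1\right)^{2} + B{\left(C{\left(2 \right)} \right)} \left(-44\right) = \left(-1\right)^{2} + 1 \left(-44\right) = 1 - 44 = -43$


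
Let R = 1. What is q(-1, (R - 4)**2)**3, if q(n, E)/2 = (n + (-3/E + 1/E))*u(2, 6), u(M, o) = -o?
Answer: 85184/27 ≈ 3155.0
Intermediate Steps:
q(n, E) = -12*n + 24/E (q(n, E) = 2*((n + (-3/E + 1/E))*(-1*6)) = 2*((n + (-3/E + 1/E))*(-6)) = 2*((n - 2/E)*(-6)) = 2*(-6*n + 12/E) = -12*n + 24/E)
q(-1, (R - 4)**2)**3 = (-12*(-1) + 24/((1 - 4)**2))**3 = (12 + 24/((-3)**2))**3 = (12 + 24/9)**3 = (12 + 24*(1/9))**3 = (12 + 8/3)**3 = (44/3)**3 = 85184/27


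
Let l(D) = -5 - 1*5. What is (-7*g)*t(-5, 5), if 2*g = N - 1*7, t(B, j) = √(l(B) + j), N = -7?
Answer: 49*I*√5 ≈ 109.57*I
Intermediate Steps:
l(D) = -10 (l(D) = -5 - 5 = -10)
t(B, j) = √(-10 + j)
g = -7 (g = (-7 - 1*7)/2 = (-7 - 7)/2 = (½)*(-14) = -7)
(-7*g)*t(-5, 5) = (-7*(-7))*√(-10 + 5) = 49*√(-5) = 49*(I*√5) = 49*I*√5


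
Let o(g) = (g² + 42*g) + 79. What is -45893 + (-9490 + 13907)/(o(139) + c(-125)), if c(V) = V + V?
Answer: -1146769867/24988 ≈ -45893.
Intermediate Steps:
c(V) = 2*V
o(g) = 79 + g² + 42*g
-45893 + (-9490 + 13907)/(o(139) + c(-125)) = -45893 + (-9490 + 13907)/((79 + 139² + 42*139) + 2*(-125)) = -45893 + 4417/((79 + 19321 + 5838) - 250) = -45893 + 4417/(25238 - 250) = -45893 + 4417/24988 = -1146769867/24988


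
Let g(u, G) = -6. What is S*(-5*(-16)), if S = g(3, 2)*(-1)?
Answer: 480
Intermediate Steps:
S = 6 (S = -6*(-1) = 6)
S*(-5*(-16)) = 6*(-5*(-16)) = 6*80 = 480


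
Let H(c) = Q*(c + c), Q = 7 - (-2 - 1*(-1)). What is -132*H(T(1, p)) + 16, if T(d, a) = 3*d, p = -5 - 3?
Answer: -6320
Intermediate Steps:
p = -8
Q = 8 (Q = 7 - (-2 + 1) = 7 - 1*(-1) = 7 + 1 = 8)
H(c) = 16*c (H(c) = 8*(c + c) = 8*(2*c) = 16*c)
-132*H(T(1, p)) + 16 = -2112*3*1 + 16 = -2112*3 + 16 = -132*48 + 16 = -6336 + 16 = -6320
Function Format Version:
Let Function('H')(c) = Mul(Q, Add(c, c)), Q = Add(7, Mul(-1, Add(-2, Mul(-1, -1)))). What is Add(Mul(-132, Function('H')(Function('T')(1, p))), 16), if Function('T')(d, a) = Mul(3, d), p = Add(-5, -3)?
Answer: -6320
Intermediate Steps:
p = -8
Q = 8 (Q = Add(7, Mul(-1, Add(-2, 1))) = Add(7, Mul(-1, -1)) = Add(7, 1) = 8)
Function('H')(c) = Mul(16, c) (Function('H')(c) = Mul(8, Add(c, c)) = Mul(8, Mul(2, c)) = Mul(16, c))
Add(Mul(-132, Function('H')(Function('T')(1, p))), 16) = Add(Mul(-132, Mul(16, Mul(3, 1))), 16) = Add(Mul(-132, Mul(16, 3)), 16) = Add(Mul(-132, 48), 16) = Add(-6336, 16) = -6320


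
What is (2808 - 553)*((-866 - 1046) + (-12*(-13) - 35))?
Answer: -4038705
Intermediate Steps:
(2808 - 553)*((-866 - 1046) + (-12*(-13) - 35)) = 2255*(-1912 + (156 - 35)) = 2255*(-1912 + 121) = 2255*(-1791) = -4038705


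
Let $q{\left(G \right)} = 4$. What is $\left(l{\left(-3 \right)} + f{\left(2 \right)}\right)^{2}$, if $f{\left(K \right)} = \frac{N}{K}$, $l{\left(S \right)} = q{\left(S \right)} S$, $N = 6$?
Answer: $81$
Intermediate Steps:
$l{\left(S \right)} = 4 S$
$f{\left(K \right)} = \frac{6}{K}$
$\left(l{\left(-3 \right)} + f{\left(2 \right)}\right)^{2} = \left(4 \left(-3\right) + \frac{6}{2}\right)^{2} = \left(-12 + 6 \cdot \frac{1}{2}\right)^{2} = \left(-12 + 3\right)^{2} = \left(-9\right)^{2} = 81$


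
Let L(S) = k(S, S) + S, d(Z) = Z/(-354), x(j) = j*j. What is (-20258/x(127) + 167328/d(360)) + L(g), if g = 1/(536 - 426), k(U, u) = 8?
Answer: -291911821979/1774190 ≈ -1.6453e+5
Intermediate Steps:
x(j) = j²
d(Z) = -Z/354 (d(Z) = Z*(-1/354) = -Z/354)
g = 1/110 ≈ 0.0090909
L(S) = 8 + S
(-20258/x(127) + 167328/d(360)) + L(g) = (-20258/(127²) + 167328/((-1/354*360))) + (8 + 1/110) = (-20258/16129 + 167328/(-60/59)) + 881/110 = (-20258*1/16129 + 167328*(-59/60)) + 881/110 = (-20258/16129 - 822696/5) + 881/110 = -13269365074/80645 + 881/110 = -291911821979/1774190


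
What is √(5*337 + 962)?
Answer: √2647 ≈ 51.449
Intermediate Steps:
√(5*337 + 962) = √(1685 + 962) = √2647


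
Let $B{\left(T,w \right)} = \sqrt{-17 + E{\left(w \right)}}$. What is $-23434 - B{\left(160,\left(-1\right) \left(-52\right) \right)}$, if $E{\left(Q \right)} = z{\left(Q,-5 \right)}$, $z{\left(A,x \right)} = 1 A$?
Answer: $-23434 - \sqrt{35} \approx -23440.0$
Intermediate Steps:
$z{\left(A,x \right)} = A$
$E{\left(Q \right)} = Q$
$B{\left(T,w \right)} = \sqrt{-17 + w}$
$-23434 - B{\left(160,\left(-1\right) \left(-52\right) \right)} = -23434 - \sqrt{-17 - -52} = -23434 - \sqrt{-17 + 52} = -23434 - \sqrt{35}$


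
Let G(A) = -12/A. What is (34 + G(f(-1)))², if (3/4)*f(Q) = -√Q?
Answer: 1075 - 612*I ≈ 1075.0 - 612.0*I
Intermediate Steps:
f(Q) = -4*√Q/3 (f(Q) = 4*(-√Q)/3 = -4*√Q/3)
(34 + G(f(-1)))² = (34 - 12*3*I/4)² = (34 - 9*I)²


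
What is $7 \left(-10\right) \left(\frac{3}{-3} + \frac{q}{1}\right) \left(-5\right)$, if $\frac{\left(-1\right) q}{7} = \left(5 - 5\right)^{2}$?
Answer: $-350$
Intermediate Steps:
$q = 0$ ($q = - 7 \left(5 - 5\right)^{2} = - 7 \cdot 0^{2} = \left(-7\right) 0 = 0$)
$7 \left(-10\right) \left(\frac{3}{-3} + \frac{q}{1}\right) \left(-5\right) = 7 \left(-10\right) \left(\frac{3}{-3} + \frac{0}{1}\right) \left(-5\right) = - 70 \left(3 \left(- \frac{1}{3}\right) + 0 \cdot 1\right) \left(-5\right) = - 70 \left(-1 + 0\right) \left(-5\right) = - 70 \left(\left(-1\right) \left(-5\right)\right) = \left(-70\right) 5 = -350$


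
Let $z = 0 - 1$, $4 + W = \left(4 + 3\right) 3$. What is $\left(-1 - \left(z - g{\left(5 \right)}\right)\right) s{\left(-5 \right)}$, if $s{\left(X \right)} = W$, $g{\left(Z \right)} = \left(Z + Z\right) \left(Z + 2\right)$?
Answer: $1190$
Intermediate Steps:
$W = 17$ ($W = -4 + \left(4 + 3\right) 3 = -4 + 7 \cdot 3 = -4 + 21 = 17$)
$g{\left(Z \right)} = 2 Z \left(2 + Z\right)$
$s{\left(X \right)} = 17$
$z = -1$
$\left(-1 - \left(z - g{\left(5 \right)}\right)\right) s{\left(-5 \right)} = \left(-1 - \left(-1 - 10 \left(2 + 5\right)\right)\right) 17 = \left(-1 + \left(2 \cdot 5 \cdot 7 + 1\right)\right) 17 = \left(-1 + \left(70 + 1\right)\right) 17 = \left(-1 + 71\right) 17 = 70 \cdot 17 = 1190$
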